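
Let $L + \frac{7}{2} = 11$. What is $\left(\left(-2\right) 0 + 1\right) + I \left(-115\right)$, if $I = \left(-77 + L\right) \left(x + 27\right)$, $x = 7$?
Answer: $271746$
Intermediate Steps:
$L = \frac{15}{2}$ ($L = - \frac{7}{2} + 11 = \frac{15}{2} \approx 7.5$)
$I = -2363$ ($I = \left(-77 + \frac{15}{2}\right) \left(7 + 27\right) = \left(- \frac{139}{2}\right) 34 = -2363$)
$\left(\left(-2\right) 0 + 1\right) + I \left(-115\right) = \left(\left(-2\right) 0 + 1\right) - -271745 = \left(0 + 1\right) + 271745 = 1 + 271745 = 271746$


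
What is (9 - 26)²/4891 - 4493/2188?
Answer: -21342931/10701508 ≈ -1.9944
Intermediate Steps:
(9 - 26)²/4891 - 4493/2188 = (-17)²*(1/4891) - 4493*1/2188 = 289*(1/4891) - 4493/2188 = 289/4891 - 4493/2188 = -21342931/10701508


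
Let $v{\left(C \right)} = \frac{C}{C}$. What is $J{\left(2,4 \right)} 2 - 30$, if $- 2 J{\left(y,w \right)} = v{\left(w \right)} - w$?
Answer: $-27$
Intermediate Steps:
$v{\left(C \right)} = 1$
$J{\left(y,w \right)} = - \frac{1}{2} + \frac{w}{2}$ ($J{\left(y,w \right)} = - \frac{1 - w}{2} = - \frac{1}{2} + \frac{w}{2}$)
$J{\left(2,4 \right)} 2 - 30 = \left(- \frac{1}{2} + \frac{1}{2} \cdot 4\right) 2 - 30 = \left(- \frac{1}{2} + 2\right) 2 - 30 = \frac{3}{2} \cdot 2 - 30 = 3 - 30 = -27$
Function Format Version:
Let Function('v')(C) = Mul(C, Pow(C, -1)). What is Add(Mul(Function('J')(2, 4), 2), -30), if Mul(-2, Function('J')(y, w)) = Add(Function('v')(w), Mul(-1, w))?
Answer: -27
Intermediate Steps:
Function('v')(C) = 1
Function('J')(y, w) = Add(Rational(-1, 2), Mul(Rational(1, 2), w)) (Function('J')(y, w) = Mul(Rational(-1, 2), Add(1, Mul(-1, w))) = Add(Rational(-1, 2), Mul(Rational(1, 2), w)))
Add(Mul(Function('J')(2, 4), 2), -30) = Add(Mul(Add(Rational(-1, 2), Mul(Rational(1, 2), 4)), 2), -30) = Add(Mul(Add(Rational(-1, 2), 2), 2), -30) = Add(Mul(Rational(3, 2), 2), -30) = Add(3, -30) = -27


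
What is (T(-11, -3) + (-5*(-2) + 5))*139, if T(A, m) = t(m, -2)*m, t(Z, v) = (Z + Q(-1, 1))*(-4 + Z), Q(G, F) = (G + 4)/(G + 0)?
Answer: -15429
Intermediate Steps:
Q(G, F) = (4 + G)/G
t(Z, v) = (-4 + Z)*(-3 + Z) (t(Z, v) = (Z + (4 - 1)/(-1))*(-4 + Z) = (Z - 1*3)*(-4 + Z) = (Z - 3)*(-4 + Z) = (-3 + Z)*(-4 + Z) = (-4 + Z)*(-3 + Z))
T(A, m) = m*(12 + m² - 7*m) (T(A, m) = (12 + m² - 7*m)*m = m*(12 + m² - 7*m))
(T(-11, -3) + (-5*(-2) + 5))*139 = (-3*(12 + (-3)² - 7*(-3)) + (-5*(-2) + 5))*139 = (-3*(12 + 9 + 21) + (10 + 5))*139 = (-3*42 + 15)*139 = (-126 + 15)*139 = -111*139 = -15429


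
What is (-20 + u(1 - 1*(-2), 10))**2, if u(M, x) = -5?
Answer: 625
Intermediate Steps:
(-20 + u(1 - 1*(-2), 10))**2 = (-20 - 5)**2 = (-25)**2 = 625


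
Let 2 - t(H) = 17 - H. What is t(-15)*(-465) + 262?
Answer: 14212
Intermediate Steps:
t(H) = -15 + H (t(H) = 2 - (17 - H) = 2 + (-17 + H) = -15 + H)
t(-15)*(-465) + 262 = (-15 - 15)*(-465) + 262 = -30*(-465) + 262 = 13950 + 262 = 14212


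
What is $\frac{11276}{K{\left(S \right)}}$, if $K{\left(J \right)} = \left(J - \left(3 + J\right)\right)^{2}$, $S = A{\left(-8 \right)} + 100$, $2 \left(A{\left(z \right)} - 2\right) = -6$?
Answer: $\frac{11276}{9} \approx 1252.9$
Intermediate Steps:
$A{\left(z \right)} = -1$ ($A{\left(z \right)} = 2 + \frac{1}{2} \left(-6\right) = 2 - 3 = -1$)
$S = 99$ ($S = -1 + 100 = 99$)
$K{\left(J \right)} = 9$ ($K{\left(J \right)} = \left(-3\right)^{2} = 9$)
$\frac{11276}{K{\left(S \right)}} = \frac{11276}{9}$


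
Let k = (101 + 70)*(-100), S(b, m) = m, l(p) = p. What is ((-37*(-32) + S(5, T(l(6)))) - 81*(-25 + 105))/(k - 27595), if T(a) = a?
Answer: 1058/8939 ≈ 0.11836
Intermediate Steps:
k = -17100 (k = 171*(-100) = -17100)
((-37*(-32) + S(5, T(l(6)))) - 81*(-25 + 105))/(k - 27595) = ((-37*(-32) + 6) - 81*(-25 + 105))/(-17100 - 27595) = ((1184 + 6) - 81*80)/(-44695) = (1190 - 6480)*(-1/44695) = -5290*(-1/44695) = 1058/8939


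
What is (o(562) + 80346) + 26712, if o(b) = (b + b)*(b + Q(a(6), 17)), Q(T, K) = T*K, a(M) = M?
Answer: 853394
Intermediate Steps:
Q(T, K) = K*T
o(b) = 2*b*(102 + b) (o(b) = (b + b)*(b + 17*6) = (2*b)*(b + 102) = (2*b)*(102 + b) = 2*b*(102 + b))
(o(562) + 80346) + 26712 = (2*562*(102 + 562) + 80346) + 26712 = (2*562*664 + 80346) + 26712 = (746336 + 80346) + 26712 = 826682 + 26712 = 853394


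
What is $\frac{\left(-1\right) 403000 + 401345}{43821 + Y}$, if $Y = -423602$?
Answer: $\frac{1655}{379781} \approx 0.0043578$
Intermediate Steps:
$\frac{\left(-1\right) 403000 + 401345}{43821 + Y} = \frac{\left(-1\right) 403000 + 401345}{43821 - 423602} = \frac{-403000 + 401345}{-379781} = \left(-1655\right) \left(- \frac{1}{379781}\right) = \frac{1655}{379781}$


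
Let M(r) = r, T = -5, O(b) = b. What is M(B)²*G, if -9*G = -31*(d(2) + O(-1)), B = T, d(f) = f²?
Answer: 775/3 ≈ 258.33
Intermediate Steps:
B = -5
G = 31/3 (G = -(-31)*(2² - 1)/9 = -(-31)*(4 - 1)/9 = -(-31)*3/9 = -⅑*(-93) = 31/3 ≈ 10.333)
M(B)²*G = (-5)²*(31/3) = 25*(31/3) = 775/3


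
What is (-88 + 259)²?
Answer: 29241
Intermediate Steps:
(-88 + 259)² = 171² = 29241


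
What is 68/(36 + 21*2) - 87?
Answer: -3359/39 ≈ -86.128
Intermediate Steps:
68/(36 + 21*2) - 87 = 68/(36 + 42) - 87 = 68/78 - 87 = 68*(1/78) - 87 = 34/39 - 87 = -3359/39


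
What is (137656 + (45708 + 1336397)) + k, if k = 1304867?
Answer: 2824628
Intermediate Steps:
(137656 + (45708 + 1336397)) + k = (137656 + (45708 + 1336397)) + 1304867 = (137656 + 1382105) + 1304867 = 1519761 + 1304867 = 2824628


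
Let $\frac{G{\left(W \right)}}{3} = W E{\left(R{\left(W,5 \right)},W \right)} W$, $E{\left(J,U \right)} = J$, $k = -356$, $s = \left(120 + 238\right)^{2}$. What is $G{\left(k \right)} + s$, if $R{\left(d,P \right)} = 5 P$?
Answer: $9633364$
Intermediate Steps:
$s = 128164$ ($s = 358^{2} = 128164$)
$G{\left(W \right)} = 75 W^{2}$ ($G{\left(W \right)} = 3 W 5 \cdot 5 W = 3 W 25 W = 3 \cdot 25 W W = 3 \cdot 25 W^{2} = 75 W^{2}$)
$G{\left(k \right)} + s = 75 \left(-356\right)^{2} + 128164 = 75 \cdot 126736 + 128164 = 9505200 + 128164 = 9633364$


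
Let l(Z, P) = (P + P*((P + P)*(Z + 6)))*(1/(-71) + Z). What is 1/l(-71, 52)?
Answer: 71/1772101656 ≈ 4.0065e-8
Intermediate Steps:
l(Z, P) = (-1/71 + Z)*(P + 2*P²*(6 + Z)) (l(Z, P) = (P + P*((2*P)*(6 + Z)))*(-1/71 + Z) = (P + P*(2*P*(6 + Z)))*(-1/71 + Z) = (P + 2*P²*(6 + Z))*(-1/71 + Z) = (-1/71 + Z)*(P + 2*P²*(6 + Z)))
1/l(-71, 52) = 1/((1/71)*52*(-1 - 12*52 + 71*(-71) + 142*52*(-71)² + 850*52*(-71))) = 1/((1/71)*52*(-1 - 624 - 5041 + 142*52*5041 - 3138200)) = 1/((1/71)*52*(-1 - 624 - 5041 + 37222744 - 3138200)) = 1/((1/71)*52*34078878) = 1/(1772101656/71) = 71/1772101656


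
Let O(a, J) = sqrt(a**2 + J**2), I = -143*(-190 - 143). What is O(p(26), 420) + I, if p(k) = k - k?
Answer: 48039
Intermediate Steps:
p(k) = 0
I = 47619 (I = -143*(-333) = 47619)
O(a, J) = sqrt(J**2 + a**2)
O(p(26), 420) + I = sqrt(420**2 + 0**2) + 47619 = sqrt(176400 + 0) + 47619 = sqrt(176400) + 47619 = 420 + 47619 = 48039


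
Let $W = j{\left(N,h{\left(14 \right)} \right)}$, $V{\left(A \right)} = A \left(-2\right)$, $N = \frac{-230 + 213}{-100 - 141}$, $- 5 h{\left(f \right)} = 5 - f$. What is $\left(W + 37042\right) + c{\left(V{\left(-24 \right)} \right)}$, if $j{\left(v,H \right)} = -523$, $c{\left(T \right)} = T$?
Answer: $36567$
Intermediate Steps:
$h{\left(f \right)} = -1 + \frac{f}{5}$ ($h{\left(f \right)} = - \frac{5 - f}{5} = -1 + \frac{f}{5}$)
$N = \frac{17}{241}$ ($N = - \frac{17}{-241} = \left(-17\right) \left(- \frac{1}{241}\right) = \frac{17}{241} \approx 0.070539$)
$V{\left(A \right)} = - 2 A$
$W = -523$
$\left(W + 37042\right) + c{\left(V{\left(-24 \right)} \right)} = \left(-523 + 37042\right) - -48 = 36519 + 48 = 36567$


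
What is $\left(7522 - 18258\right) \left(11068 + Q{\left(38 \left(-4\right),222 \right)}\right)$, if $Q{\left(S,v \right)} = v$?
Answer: $-121209440$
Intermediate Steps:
$\left(7522 - 18258\right) \left(11068 + Q{\left(38 \left(-4\right),222 \right)}\right) = \left(7522 - 18258\right) \left(11068 + 222\right) = \left(-10736\right) 11290 = -121209440$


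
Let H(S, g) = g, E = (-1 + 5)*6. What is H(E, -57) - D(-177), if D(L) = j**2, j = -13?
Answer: -226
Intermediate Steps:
E = 24 (E = 4*6 = 24)
D(L) = 169 (D(L) = (-13)**2 = 169)
H(E, -57) - D(-177) = -57 - 1*169 = -57 - 169 = -226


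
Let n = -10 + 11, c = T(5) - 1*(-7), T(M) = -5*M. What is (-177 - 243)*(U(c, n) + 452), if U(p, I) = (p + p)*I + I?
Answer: -175140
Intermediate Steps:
c = -18 (c = -5*5 - 1*(-7) = -25 + 7 = -18)
n = 1
U(p, I) = I + 2*I*p (U(p, I) = (2*p)*I + I = 2*I*p + I = I + 2*I*p)
(-177 - 243)*(U(c, n) + 452) = (-177 - 243)*(1*(1 + 2*(-18)) + 452) = -420*(1*(1 - 36) + 452) = -420*(1*(-35) + 452) = -420*(-35 + 452) = -420*417 = -175140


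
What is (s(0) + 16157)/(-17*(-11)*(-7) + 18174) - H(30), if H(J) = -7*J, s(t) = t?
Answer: 3557807/16865 ≈ 210.96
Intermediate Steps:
(s(0) + 16157)/(-17*(-11)*(-7) + 18174) - H(30) = (0 + 16157)/(-17*(-11)*(-7) + 18174) - (-7)*30 = 16157/(187*(-7) + 18174) - 1*(-210) = 16157/(-1309 + 18174) + 210 = 16157/16865 + 210 = 3557807/16865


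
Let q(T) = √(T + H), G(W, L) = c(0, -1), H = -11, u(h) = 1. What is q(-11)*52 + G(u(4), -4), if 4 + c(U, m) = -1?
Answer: -5 + 52*I*√22 ≈ -5.0 + 243.9*I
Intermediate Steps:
c(U, m) = -5 (c(U, m) = -4 - 1 = -5)
G(W, L) = -5
q(T) = √(-11 + T) (q(T) = √(T - 11) = √(-11 + T))
q(-11)*52 + G(u(4), -4) = √(-11 - 11)*52 - 5 = √(-22)*52 - 5 = (I*√22)*52 - 5 = 52*I*√22 - 5 = -5 + 52*I*√22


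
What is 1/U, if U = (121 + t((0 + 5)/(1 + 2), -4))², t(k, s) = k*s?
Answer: 9/117649 ≈ 7.6499e-5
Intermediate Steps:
U = 117649/9 (U = (121 + ((0 + 5)/(1 + 2))*(-4))² = (121 + (5/3)*(-4))² = (121 - 20/3)² = (343/3)² = 117649/9 ≈ 13072.)
1/U = 1/(117649/9) = 9/117649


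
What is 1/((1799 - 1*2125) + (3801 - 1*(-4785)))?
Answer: 1/8260 ≈ 0.00012107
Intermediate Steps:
1/((1799 - 1*2125) + (3801 - 1*(-4785))) = 1/((1799 - 2125) + (3801 + 4785)) = 1/(-326 + 8586) = 1/8260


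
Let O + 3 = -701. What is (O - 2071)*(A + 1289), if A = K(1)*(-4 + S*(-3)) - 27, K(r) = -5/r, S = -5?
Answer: -3349425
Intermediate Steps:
O = -704 (O = -3 - 701 = -704)
A = -82 (A = (-5/1)*(-4 - 5*(-3)) - 27 = (-5*1)*(-4 + 15) - 27 = -5*11 - 27 = -55 - 27 = -82)
(O - 2071)*(A + 1289) = (-704 - 2071)*(-82 + 1289) = -2775*1207 = -3349425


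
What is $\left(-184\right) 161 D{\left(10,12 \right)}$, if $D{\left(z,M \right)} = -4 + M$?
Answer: $-236992$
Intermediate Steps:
$\left(-184\right) 161 D{\left(10,12 \right)} = \left(-184\right) 161 \left(-4 + 12\right) = \left(-29624\right) 8 = -236992$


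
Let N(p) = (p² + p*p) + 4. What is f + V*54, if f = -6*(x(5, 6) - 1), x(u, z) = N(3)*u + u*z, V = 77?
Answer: 3324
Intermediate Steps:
N(p) = 4 + 2*p² (N(p) = (p² + p²) + 4 = 2*p² + 4 = 4 + 2*p²)
x(u, z) = 22*u + u*z (x(u, z) = (4 + 2*3²)*u + u*z = (4 + 2*9)*u + u*z = (4 + 18)*u + u*z = 22*u + u*z)
f = -834 (f = -6*(5*(22 + 6) - 1) = -6*(5*28 - 1) = -6*(140 - 1) = -6*139 = -834)
f + V*54 = -834 + 77*54 = -834 + 4158 = 3324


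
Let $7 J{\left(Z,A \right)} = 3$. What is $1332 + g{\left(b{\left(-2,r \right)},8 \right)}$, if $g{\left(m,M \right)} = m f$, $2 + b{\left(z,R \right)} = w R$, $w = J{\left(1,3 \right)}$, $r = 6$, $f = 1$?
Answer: $\frac{9328}{7} \approx 1332.6$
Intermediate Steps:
$J{\left(Z,A \right)} = \frac{3}{7}$ ($J{\left(Z,A \right)} = \frac{1}{7} \cdot 3 = \frac{3}{7}$)
$w = \frac{3}{7} \approx 0.42857$
$b{\left(z,R \right)} = -2 + \frac{3 R}{7}$
$g{\left(m,M \right)} = m$ ($g{\left(m,M \right)} = m 1 = m$)
$1332 + g{\left(b{\left(-2,r \right)},8 \right)} = 1332 + \left(-2 + \frac{3}{7} \cdot 6\right) = 1332 + \left(-2 + \frac{18}{7}\right) = 1332 + \frac{4}{7} = \frac{9328}{7}$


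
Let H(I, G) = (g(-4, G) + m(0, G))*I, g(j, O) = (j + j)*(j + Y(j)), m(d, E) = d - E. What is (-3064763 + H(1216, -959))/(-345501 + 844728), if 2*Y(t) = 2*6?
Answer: -1918075/499227 ≈ -3.8421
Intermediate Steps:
Y(t) = 6 (Y(t) = (2*6)/2 = (1/2)*12 = 6)
g(j, O) = 2*j*(6 + j) (g(j, O) = (j + j)*(j + 6) = (2*j)*(6 + j) = 2*j*(6 + j))
H(I, G) = I*(-16 - G) (H(I, G) = (2*(-4)*(6 - 4) + (0 - G))*I = (2*(-4)*2 - G)*I = (-16 - G)*I = I*(-16 - G))
(-3064763 + H(1216, -959))/(-345501 + 844728) = (-3064763 - 1*1216*(16 - 959))/(-345501 + 844728) = (-3064763 - 1*1216*(-943))/499227 = (-3064763 + 1146688)*(1/499227) = -1918075*1/499227 = -1918075/499227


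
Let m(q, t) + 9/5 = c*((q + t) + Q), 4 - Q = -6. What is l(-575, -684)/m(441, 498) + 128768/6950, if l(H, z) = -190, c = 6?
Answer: 1829131774/98901975 ≈ 18.494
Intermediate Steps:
Q = 10 (Q = 4 - 1*(-6) = 4 + 6 = 10)
m(q, t) = 291/5 + 6*q + 6*t (m(q, t) = -9/5 + 6*((q + t) + 10) = -9/5 + 6*(10 + q + t) = -9/5 + (60 + 6*q + 6*t) = 291/5 + 6*q + 6*t)
l(-575, -684)/m(441, 498) + 128768/6950 = -190/(291/5 + 6*441 + 6*498) + 128768/6950 = -190/(291/5 + 2646 + 2988) + 128768*(1/6950) = -190/28461/5 + 64384/3475 = -190*5/28461 + 64384/3475 = -950/28461 + 64384/3475 = 1829131774/98901975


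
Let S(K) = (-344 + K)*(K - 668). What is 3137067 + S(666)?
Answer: 3136423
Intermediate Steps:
S(K) = (-668 + K)*(-344 + K) (S(K) = (-344 + K)*(-668 + K) = (-668 + K)*(-344 + K))
3137067 + S(666) = 3137067 + (229792 + 666² - 1012*666) = 3137067 + (229792 + 443556 - 673992) = 3137067 - 644 = 3136423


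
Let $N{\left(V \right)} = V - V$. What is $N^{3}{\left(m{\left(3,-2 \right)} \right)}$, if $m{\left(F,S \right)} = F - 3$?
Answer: $0$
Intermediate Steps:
$m{\left(F,S \right)} = -3 + F$ ($m{\left(F,S \right)} = F - 3 = -3 + F$)
$N{\left(V \right)} = 0$
$N^{3}{\left(m{\left(3,-2 \right)} \right)} = 0^{3} = 0$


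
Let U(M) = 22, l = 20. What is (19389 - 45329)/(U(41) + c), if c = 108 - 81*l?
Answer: 2594/149 ≈ 17.409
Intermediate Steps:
c = -1512 (c = 108 - 81*20 = 108 - 1620 = -1512)
(19389 - 45329)/(U(41) + c) = (19389 - 45329)/(22 - 1512) = -25940/(-1490) = -25940*(-1/1490) = 2594/149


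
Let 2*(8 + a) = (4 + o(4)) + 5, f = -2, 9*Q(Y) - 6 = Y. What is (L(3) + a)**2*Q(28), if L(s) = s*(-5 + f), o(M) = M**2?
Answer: 2057/2 ≈ 1028.5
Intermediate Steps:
Q(Y) = 2/3 + Y/9
a = 9/2 (a = -8 + ((4 + 4**2) + 5)/2 = -8 + ((4 + 16) + 5)/2 = -8 + (20 + 5)/2 = -8 + (1/2)*25 = -8 + 25/2 = 9/2 ≈ 4.5000)
L(s) = -7*s (L(s) = s*(-5 - 2) = s*(-7) = -7*s)
(L(3) + a)**2*Q(28) = (-7*3 + 9/2)**2*(2/3 + (1/9)*28) = (-21 + 9/2)**2*(2/3 + 28/9) = (-33/2)**2*(34/9) = (1089/4)*(34/9) = 2057/2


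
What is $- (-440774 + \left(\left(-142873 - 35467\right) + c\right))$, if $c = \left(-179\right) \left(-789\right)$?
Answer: $477883$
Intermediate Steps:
$c = 141231$
$- (-440774 + \left(\left(-142873 - 35467\right) + c\right)) = - (-440774 + \left(\left(-142873 - 35467\right) + 141231\right)) = - (-440774 + \left(-178340 + 141231\right)) = - (-440774 - 37109) = \left(-1\right) \left(-477883\right) = 477883$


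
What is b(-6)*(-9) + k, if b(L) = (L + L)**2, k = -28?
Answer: -1324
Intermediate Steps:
b(L) = 4*L**2 (b(L) = (2*L)**2 = 4*L**2)
b(-6)*(-9) + k = (4*(-6)**2)*(-9) - 28 = (4*36)*(-9) - 28 = 144*(-9) - 28 = -1296 - 28 = -1324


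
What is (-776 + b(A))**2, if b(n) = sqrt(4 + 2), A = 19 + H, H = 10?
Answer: (776 - sqrt(6))**2 ≈ 5.9838e+5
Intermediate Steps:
A = 29 (A = 19 + 10 = 29)
b(n) = sqrt(6)
(-776 + b(A))**2 = (-776 + sqrt(6))**2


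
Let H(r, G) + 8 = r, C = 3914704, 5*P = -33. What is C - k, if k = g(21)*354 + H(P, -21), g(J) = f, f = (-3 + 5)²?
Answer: 19566513/5 ≈ 3.9133e+6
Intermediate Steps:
P = -33/5 (P = (⅕)*(-33) = -33/5 ≈ -6.6000)
f = 4 (f = 2² = 4)
g(J) = 4
H(r, G) = -8 + r
k = 7007/5 (k = 4*354 + (-8 - 33/5) = 1416 - 73/5 = 7007/5 ≈ 1401.4)
C - k = 3914704 - 1*7007/5 = 3914704 - 7007/5 = 19566513/5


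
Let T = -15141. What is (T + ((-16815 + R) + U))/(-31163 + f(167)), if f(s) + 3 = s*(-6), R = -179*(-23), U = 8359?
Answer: 2435/4021 ≈ 0.60557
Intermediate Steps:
R = 4117
f(s) = -3 - 6*s (f(s) = -3 + s*(-6) = -3 - 6*s)
(T + ((-16815 + R) + U))/(-31163 + f(167)) = (-15141 + ((-16815 + 4117) + 8359))/(-31163 + (-3 - 6*167)) = (-15141 + (-12698 + 8359))/(-31163 + (-3 - 1002)) = (-15141 - 4339)/(-31163 - 1005) = -19480/(-32168) = -19480*(-1/32168) = 2435/4021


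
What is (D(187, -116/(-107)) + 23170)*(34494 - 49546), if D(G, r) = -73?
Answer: -347656044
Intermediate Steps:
(D(187, -116/(-107)) + 23170)*(34494 - 49546) = (-73 + 23170)*(34494 - 49546) = 23097*(-15052) = -347656044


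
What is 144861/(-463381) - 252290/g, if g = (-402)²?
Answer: -70158254767/37442111562 ≈ -1.8738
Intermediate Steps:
g = 161604
144861/(-463381) - 252290/g = 144861/(-463381) - 252290/161604 = 144861*(-1/463381) - 252290*1/161604 = -144861/463381 - 126145/80802 = -70158254767/37442111562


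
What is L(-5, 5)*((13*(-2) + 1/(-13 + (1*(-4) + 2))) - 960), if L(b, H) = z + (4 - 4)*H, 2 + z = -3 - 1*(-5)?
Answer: 0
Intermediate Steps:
z = 0 (z = -2 + (-3 - 1*(-5)) = -2 + (-3 + 5) = -2 + 2 = 0)
L(b, H) = 0 (L(b, H) = 0 + (4 - 4)*H = 0 + 0*H = 0 + 0 = 0)
L(-5, 5)*((13*(-2) + 1/(-13 + (1*(-4) + 2))) - 960) = 0*((13*(-2) + 1/(-13 + (1*(-4) + 2))) - 960) = 0*((-26 + 1/(-13 + (-4 + 2))) - 960) = 0*((-26 + 1/(-13 - 2)) - 960) = 0*((-26 + 1/(-15)) - 960) = 0*((-26 - 1/15) - 960) = 0*(-391/15 - 960) = 0*(-14791/15) = 0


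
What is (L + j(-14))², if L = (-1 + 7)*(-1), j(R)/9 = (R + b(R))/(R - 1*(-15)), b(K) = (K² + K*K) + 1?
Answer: 11594025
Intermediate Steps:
b(K) = 1 + 2*K² (b(K) = (K² + K²) + 1 = 2*K² + 1 = 1 + 2*K²)
j(R) = 9*(1 + R + 2*R²)/(15 + R) (j(R) = 9*((R + (1 + 2*R²))/(R - 1*(-15))) = 9*((1 + R + 2*R²)/(R + 15)) = 9*((1 + R + 2*R²)/(15 + R)) = 9*(1 + R + 2*R²)/(15 + R))
L = -6 (L = 6*(-1) = -6)
(L + j(-14))² = (-6 + 9*(1 - 14 + 2*(-14)²)/(15 - 14))² = (-6 + 9*(1 - 14 + 2*196)/1)² = (-6 + 9*1*(1 - 14 + 392))² = (-6 + 9*1*379)² = (-6 + 3411)² = 3405² = 11594025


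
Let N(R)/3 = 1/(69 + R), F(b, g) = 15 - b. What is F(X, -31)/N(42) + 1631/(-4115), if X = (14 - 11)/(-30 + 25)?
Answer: 2373547/4115 ≈ 576.80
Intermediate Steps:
X = -3/5 (X = 3/(-5) = 3*(-1/5) = -3/5 ≈ -0.60000)
N(R) = 3/(69 + R)
F(X, -31)/N(42) + 1631/(-4115) = (15 - 1*(-3/5))/((3/(69 + 42))) + 1631/(-4115) = (15 + 3/5)/((3/111)) + 1631*(-1/4115) = 78/(5*((3*(1/111)))) - 1631/4115 = 78/(5*(1/37)) - 1631/4115 = (78/5)*37 - 1631/4115 = 2886/5 - 1631/4115 = 2373547/4115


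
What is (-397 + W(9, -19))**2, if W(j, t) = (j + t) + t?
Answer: 181476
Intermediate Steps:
W(j, t) = j + 2*t
(-397 + W(9, -19))**2 = (-397 + (9 + 2*(-19)))**2 = (-397 + (9 - 38))**2 = (-397 - 29)**2 = (-426)**2 = 181476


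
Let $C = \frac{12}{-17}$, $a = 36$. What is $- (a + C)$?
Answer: $- \frac{600}{17} \approx -35.294$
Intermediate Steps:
$C = - \frac{12}{17}$ ($C = 12 \left(- \frac{1}{17}\right) = - \frac{12}{17} \approx -0.70588$)
$- (a + C) = - (36 - \frac{12}{17}) = \left(-1\right) \frac{600}{17} = - \frac{600}{17}$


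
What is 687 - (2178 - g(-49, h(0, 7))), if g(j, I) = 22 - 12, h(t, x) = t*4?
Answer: -1481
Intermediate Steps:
h(t, x) = 4*t
g(j, I) = 10
687 - (2178 - g(-49, h(0, 7))) = 687 - (2178 - 1*10) = 687 - (2178 - 10) = 687 - 1*2168 = 687 - 2168 = -1481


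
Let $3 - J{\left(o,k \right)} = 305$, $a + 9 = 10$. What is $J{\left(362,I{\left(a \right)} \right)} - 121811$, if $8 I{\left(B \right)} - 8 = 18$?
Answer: $-122113$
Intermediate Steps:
$a = 1$ ($a = -9 + 10 = 1$)
$I{\left(B \right)} = \frac{13}{4}$ ($I{\left(B \right)} = 1 + \frac{1}{8} \cdot 18 = 1 + \frac{9}{4} = \frac{13}{4}$)
$J{\left(o,k \right)} = -302$ ($J{\left(o,k \right)} = 3 - 305 = -302$)
$J{\left(362,I{\left(a \right)} \right)} - 121811 = -302 - 121811 = -122113$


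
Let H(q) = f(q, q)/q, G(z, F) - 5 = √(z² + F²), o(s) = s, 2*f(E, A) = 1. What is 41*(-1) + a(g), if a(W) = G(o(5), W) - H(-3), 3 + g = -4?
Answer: -215/6 + √74 ≈ -27.231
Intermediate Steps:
g = -7 (g = -3 - 4 = -7)
f(E, A) = ½ (f(E, A) = (½)*1 = ½)
G(z, F) = 5 + √(F² + z²) (G(z, F) = 5 + √(z² + F²) = 5 + √(F² + z²))
H(q) = 1/(2*q)
a(W) = 31/6 + √(25 + W²) (a(W) = (5 + √(W² + 5²)) - 1/(2*(-3)) = (5 + √(W² + 25)) - (-1)/(2*3) = (5 + √(25 + W²)) - 1*(-⅙) = (5 + √(25 + W²)) + ⅙ = 31/6 + √(25 + W²))
41*(-1) + a(g) = 41*(-1) + (31/6 + √(25 + (-7)²)) = -41 + (31/6 + √(25 + 49)) = -41 + (31/6 + √74) = -215/6 + √74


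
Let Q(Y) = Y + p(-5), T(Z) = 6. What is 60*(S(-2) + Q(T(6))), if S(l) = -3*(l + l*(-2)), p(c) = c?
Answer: -300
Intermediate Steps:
S(l) = 3*l (S(l) = -3*(l - 2*l) = -(-3)*l = 3*l)
Q(Y) = -5 + Y (Q(Y) = Y - 5 = -5 + Y)
60*(S(-2) + Q(T(6))) = 60*(3*(-2) + (-5 + 6)) = 60*(-6 + 1) = 60*(-5) = -300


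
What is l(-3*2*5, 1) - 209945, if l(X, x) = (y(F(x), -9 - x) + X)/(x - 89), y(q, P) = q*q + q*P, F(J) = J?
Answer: -18475121/88 ≈ -2.0994e+5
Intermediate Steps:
y(q, P) = q² + P*q
l(X, x) = (X - 9*x)/(-89 + x) (l(X, x) = (x*((-9 - x) + x) + X)/(x - 89) = (x*(-9) + X)/(-89 + x) = (-9*x + X)/(-89 + x) = (X - 9*x)/(-89 + x))
l(-3*2*5, 1) - 209945 = (-3*2*5 - 9*1)/(-89 + 1) - 209945 = (-6*5 - 9)/(-88) - 209945 = -(-30 - 9)/88 - 209945 = -1/88*(-39) - 209945 = 39/88 - 209945 = -18475121/88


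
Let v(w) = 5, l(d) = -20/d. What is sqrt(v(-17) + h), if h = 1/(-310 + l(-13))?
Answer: sqrt(80348370)/4010 ≈ 2.2353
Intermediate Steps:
h = -13/4010 (h = 1/(-310 - 20/(-13)) = 1/(-310 - 20*(-1/13)) = 1/(-310 + 20/13) = 1/(-4010/13) = -13/4010 ≈ -0.0032419)
sqrt(v(-17) + h) = sqrt(5 - 13/4010) = sqrt(20037/4010) = sqrt(80348370)/4010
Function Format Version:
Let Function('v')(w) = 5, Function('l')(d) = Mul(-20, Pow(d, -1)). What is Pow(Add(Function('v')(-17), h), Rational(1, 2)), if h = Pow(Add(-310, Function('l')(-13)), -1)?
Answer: Mul(Rational(1, 4010), Pow(80348370, Rational(1, 2))) ≈ 2.2353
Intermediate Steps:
h = Rational(-13, 4010) (h = Pow(Add(-310, Mul(-20, Pow(-13, -1))), -1) = Pow(Add(-310, Mul(-20, Rational(-1, 13))), -1) = Pow(Add(-310, Rational(20, 13)), -1) = Pow(Rational(-4010, 13), -1) = Rational(-13, 4010) ≈ -0.0032419)
Pow(Add(Function('v')(-17), h), Rational(1, 2)) = Pow(Add(5, Rational(-13, 4010)), Rational(1, 2)) = Pow(Rational(20037, 4010), Rational(1, 2)) = Mul(Rational(1, 4010), Pow(80348370, Rational(1, 2)))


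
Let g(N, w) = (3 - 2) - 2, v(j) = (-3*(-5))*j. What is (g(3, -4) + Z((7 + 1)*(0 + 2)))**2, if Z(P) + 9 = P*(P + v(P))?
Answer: 16695396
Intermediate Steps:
v(j) = 15*j
g(N, w) = -1 (g(N, w) = 1 - 2 = -1)
Z(P) = -9 + 16*P**2 (Z(P) = -9 + P*(P + 15*P) = -9 + P*(16*P) = -9 + 16*P**2)
(g(3, -4) + Z((7 + 1)*(0 + 2)))**2 = (-1 + (-9 + 16*((7 + 1)*(0 + 2))**2))**2 = (-1 + (-9 + 16*(8*2)**2))**2 = (-1 + (-9 + 16*16**2))**2 = (-1 + (-9 + 16*256))**2 = (-1 + (-9 + 4096))**2 = (-1 + 4087)**2 = 4086**2 = 16695396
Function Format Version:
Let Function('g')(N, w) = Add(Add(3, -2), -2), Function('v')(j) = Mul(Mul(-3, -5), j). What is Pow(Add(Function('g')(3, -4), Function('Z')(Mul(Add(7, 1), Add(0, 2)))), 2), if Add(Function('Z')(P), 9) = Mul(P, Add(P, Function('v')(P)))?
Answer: 16695396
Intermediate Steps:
Function('v')(j) = Mul(15, j)
Function('g')(N, w) = -1 (Function('g')(N, w) = Add(1, -2) = -1)
Function('Z')(P) = Add(-9, Mul(16, Pow(P, 2))) (Function('Z')(P) = Add(-9, Mul(P, Add(P, Mul(15, P)))) = Add(-9, Mul(P, Mul(16, P))) = Add(-9, Mul(16, Pow(P, 2))))
Pow(Add(Function('g')(3, -4), Function('Z')(Mul(Add(7, 1), Add(0, 2)))), 2) = Pow(Add(-1, Add(-9, Mul(16, Pow(Mul(Add(7, 1), Add(0, 2)), 2)))), 2) = Pow(Add(-1, Add(-9, Mul(16, Pow(Mul(8, 2), 2)))), 2) = Pow(Add(-1, Add(-9, Mul(16, Pow(16, 2)))), 2) = Pow(Add(-1, Add(-9, Mul(16, 256))), 2) = Pow(Add(-1, Add(-9, 4096)), 2) = Pow(Add(-1, 4087), 2) = Pow(4086, 2) = 16695396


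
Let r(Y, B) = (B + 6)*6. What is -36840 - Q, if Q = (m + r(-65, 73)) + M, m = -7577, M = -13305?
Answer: -16432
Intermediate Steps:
r(Y, B) = 36 + 6*B (r(Y, B) = (6 + B)*6 = 36 + 6*B)
Q = -20408 (Q = (-7577 + (36 + 6*73)) - 13305 = (-7577 + (36 + 438)) - 13305 = (-7577 + 474) - 13305 = -7103 - 13305 = -20408)
-36840 - Q = -36840 - 1*(-20408) = -36840 + 20408 = -16432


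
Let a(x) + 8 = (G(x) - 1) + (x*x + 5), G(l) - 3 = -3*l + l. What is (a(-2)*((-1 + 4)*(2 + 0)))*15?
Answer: 630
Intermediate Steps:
G(l) = 3 - 2*l (G(l) = 3 + (-3*l + l) = 3 - 2*l)
a(x) = -1 + x² - 2*x (a(x) = -8 + (((3 - 2*x) - 1) + (x*x + 5)) = -8 + ((2 - 2*x) + (x² + 5)) = -8 + ((2 - 2*x) + (5 + x²)) = -8 + (7 + x² - 2*x) = -1 + x² - 2*x)
(a(-2)*((-1 + 4)*(2 + 0)))*15 = ((-1 + (-2)² - 2*(-2))*((-1 + 4)*(2 + 0)))*15 = ((-1 + 4 + 4)*(3*2))*15 = (7*6)*15 = 42*15 = 630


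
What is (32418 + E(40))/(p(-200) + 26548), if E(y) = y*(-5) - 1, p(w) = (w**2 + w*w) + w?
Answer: 32217/106348 ≈ 0.30294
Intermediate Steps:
p(w) = w + 2*w**2 (p(w) = (w**2 + w**2) + w = 2*w**2 + w = w + 2*w**2)
E(y) = -1 - 5*y (E(y) = -5*y - 1 = -1 - 5*y)
(32418 + E(40))/(p(-200) + 26548) = (32418 + (-1 - 5*40))/(-200*(1 + 2*(-200)) + 26548) = (32418 + (-1 - 200))/(-200*(1 - 400) + 26548) = (32418 - 201)/(-200*(-399) + 26548) = 32217/(79800 + 26548) = 32217/106348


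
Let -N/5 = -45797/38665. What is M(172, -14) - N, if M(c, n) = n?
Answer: -154059/7733 ≈ -19.922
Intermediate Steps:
N = 45797/7733 (N = -(-228985)/38665 = -5*(-45797/38665) = 45797/7733 ≈ 5.9223)
M(172, -14) - N = -14 - 1*45797/7733 = -14 - 45797/7733 = -154059/7733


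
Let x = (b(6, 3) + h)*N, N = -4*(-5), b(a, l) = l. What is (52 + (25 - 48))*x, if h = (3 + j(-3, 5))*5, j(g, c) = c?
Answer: 24940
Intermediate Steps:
N = 20
h = 40 (h = (3 + 5)*5 = 8*5 = 40)
x = 860 (x = (3 + 40)*20 = 43*20 = 860)
(52 + (25 - 48))*x = (52 + (25 - 48))*860 = (52 - 23)*860 = 29*860 = 24940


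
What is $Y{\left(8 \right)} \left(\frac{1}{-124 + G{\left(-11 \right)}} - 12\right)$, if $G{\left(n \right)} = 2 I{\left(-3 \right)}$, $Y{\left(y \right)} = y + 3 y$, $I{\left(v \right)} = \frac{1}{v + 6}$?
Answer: $- \frac{71088}{185} \approx -384.26$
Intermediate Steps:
$I{\left(v \right)} = \frac{1}{6 + v}$
$Y{\left(y \right)} = 4 y$
$G{\left(n \right)} = \frac{2}{3}$ ($G{\left(n \right)} = \frac{2}{6 - 3} = \frac{2}{3}$)
$Y{\left(8 \right)} \left(\frac{1}{-124 + G{\left(-11 \right)}} - 12\right) = 4 \cdot 8 \left(\frac{1}{-124 + \frac{2}{3}} - 12\right) = 32 \left(\frac{1}{- \frac{370}{3}} - 12\right) = 32 \left(- \frac{3}{370} - 12\right) = 32 \left(- \frac{4443}{370}\right) = - \frac{71088}{185}$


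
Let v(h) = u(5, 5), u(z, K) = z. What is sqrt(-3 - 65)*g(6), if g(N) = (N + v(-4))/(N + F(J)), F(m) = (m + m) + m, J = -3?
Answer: -22*I*sqrt(17)/3 ≈ -30.236*I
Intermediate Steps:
v(h) = 5
F(m) = 3*m (F(m) = 2*m + m = 3*m)
g(N) = (5 + N)/(-9 + N) (g(N) = (N + 5)/(N + 3*(-3)) = (5 + N)/(N - 9) = (5 + N)/(-9 + N))
sqrt(-3 - 65)*g(6) = sqrt(-3 - 65)*((5 + 6)/(-9 + 6)) = sqrt(-68)*(11/(-3)) = (2*I*sqrt(17))*(-1/3*11) = (2*I*sqrt(17))*(-11/3) = -22*I*sqrt(17)/3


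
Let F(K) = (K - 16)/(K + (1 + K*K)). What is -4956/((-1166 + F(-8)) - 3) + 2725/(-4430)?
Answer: 71319949/19686034 ≈ 3.6229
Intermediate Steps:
F(K) = (-16 + K)/(1 + K + K**2) (F(K) = (-16 + K)/(K + (1 + K**2)) = (-16 + K)/(1 + K + K**2))
-4956/((-1166 + F(-8)) - 3) + 2725/(-4430) = -4956/((-1166 + (-16 - 8)/(1 - 8 + (-8)**2)) - 3) + 2725/(-4430) = -4956/((-1166 - 24/(1 - 8 + 64)) - 3) + 2725*(-1/4430) = -4956/((-1166 - 24/57) - 3) - 545/886 = -4956/((-1166 + (1/57)*(-24)) - 3) - 545/886 = -4956/((-1166 - 8/19) - 3) - 545/886 = -4956/(-22162/19 - 3) - 545/886 = -4956/(-22219/19) - 545/886 = -4956*(-19/22219) - 545/886 = 94164/22219 - 545/886 = 71319949/19686034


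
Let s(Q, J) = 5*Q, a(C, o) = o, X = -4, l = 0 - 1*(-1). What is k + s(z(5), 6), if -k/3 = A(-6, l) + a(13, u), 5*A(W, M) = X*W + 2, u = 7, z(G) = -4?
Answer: -283/5 ≈ -56.600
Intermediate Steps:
l = 1 (l = 0 + 1 = 1)
A(W, M) = 2/5 - 4*W/5 (A(W, M) = (-4*W + 2)/5 = (2 - 4*W)/5 = 2/5 - 4*W/5)
k = -183/5 (k = -3*((2/5 - 4/5*(-6)) + 7) = -3*((2/5 + 24/5) + 7) = -3*(26/5 + 7) = -3*61/5 = -183/5 ≈ -36.600)
k + s(z(5), 6) = -183/5 + 5*(-4) = -183/5 - 20 = -283/5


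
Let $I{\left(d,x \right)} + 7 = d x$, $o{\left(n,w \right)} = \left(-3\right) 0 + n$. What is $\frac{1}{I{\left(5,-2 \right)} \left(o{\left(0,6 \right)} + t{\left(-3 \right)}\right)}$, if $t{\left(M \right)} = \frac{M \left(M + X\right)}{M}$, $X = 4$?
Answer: $- \frac{1}{17} \approx -0.058824$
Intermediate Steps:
$o{\left(n,w \right)} = n$ ($o{\left(n,w \right)} = 0 + n = n$)
$t{\left(M \right)} = 4 + M$ ($t{\left(M \right)} = \frac{M \left(M + 4\right)}{M} = \frac{M \left(4 + M\right)}{M} = 4 + M$)
$I{\left(d,x \right)} = -7 + d x$
$\frac{1}{I{\left(5,-2 \right)} \left(o{\left(0,6 \right)} + t{\left(-3 \right)}\right)} = \frac{1}{\left(-7 + 5 \left(-2\right)\right) \left(0 + \left(4 - 3\right)\right)} = \frac{1}{\left(-7 - 10\right) \left(0 + 1\right)} = \frac{1}{\left(-17\right) 1} = \frac{1}{-17} = - \frac{1}{17}$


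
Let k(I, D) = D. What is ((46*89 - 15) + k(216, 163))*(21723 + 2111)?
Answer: 101103828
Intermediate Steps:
((46*89 - 15) + k(216, 163))*(21723 + 2111) = ((46*89 - 15) + 163)*(21723 + 2111) = ((4094 - 15) + 163)*23834 = (4079 + 163)*23834 = 4242*23834 = 101103828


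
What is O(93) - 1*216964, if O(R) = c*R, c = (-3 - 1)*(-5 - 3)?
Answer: -213988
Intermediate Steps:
c = 32 (c = -4*(-8) = 32)
O(R) = 32*R
O(93) - 1*216964 = 32*93 - 1*216964 = 2976 - 216964 = -213988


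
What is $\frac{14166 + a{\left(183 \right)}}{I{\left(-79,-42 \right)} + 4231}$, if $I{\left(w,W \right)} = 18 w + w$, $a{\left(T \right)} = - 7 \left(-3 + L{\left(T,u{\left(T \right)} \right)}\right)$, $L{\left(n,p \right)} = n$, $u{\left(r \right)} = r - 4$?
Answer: $\frac{2151}{455} \approx 4.7275$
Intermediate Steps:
$u{\left(r \right)} = -4 + r$ ($u{\left(r \right)} = r - 4 = -4 + r$)
$a{\left(T \right)} = 21 - 7 T$ ($a{\left(T \right)} = - 7 \left(-3 + T\right) = 21 - 7 T$)
$I{\left(w,W \right)} = 19 w$
$\frac{14166 + a{\left(183 \right)}}{I{\left(-79,-42 \right)} + 4231} = \frac{14166 + \left(21 - 1281\right)}{19 \left(-79\right) + 4231} = \frac{14166 + \left(21 - 1281\right)}{-1501 + 4231} = \frac{14166 - 1260}{2730} = 12906 \cdot \frac{1}{2730} = \frac{2151}{455}$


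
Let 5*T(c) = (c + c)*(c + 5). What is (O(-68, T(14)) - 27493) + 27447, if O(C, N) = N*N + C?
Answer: 280174/25 ≈ 11207.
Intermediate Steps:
T(c) = 2*c*(5 + c)/5 (T(c) = ((c + c)*(c + 5))/5 = ((2*c)*(5 + c))/5 = (2*c*(5 + c))/5 = 2*c*(5 + c)/5)
O(C, N) = C + N² (O(C, N) = N² + C = C + N²)
(O(-68, T(14)) - 27493) + 27447 = ((-68 + ((⅖)*14*(5 + 14))²) - 27493) + 27447 = ((-68 + ((⅖)*14*19)²) - 27493) + 27447 = ((-68 + (532/5)²) - 27493) + 27447 = ((-68 + 283024/25) - 27493) + 27447 = (281324/25 - 27493) + 27447 = -406001/25 + 27447 = 280174/25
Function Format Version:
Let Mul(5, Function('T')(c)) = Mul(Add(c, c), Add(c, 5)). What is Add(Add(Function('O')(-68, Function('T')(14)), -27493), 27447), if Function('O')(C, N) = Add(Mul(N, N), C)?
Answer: Rational(280174, 25) ≈ 11207.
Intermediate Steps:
Function('T')(c) = Mul(Rational(2, 5), c, Add(5, c)) (Function('T')(c) = Mul(Rational(1, 5), Mul(Add(c, c), Add(c, 5))) = Mul(Rational(1, 5), Mul(Mul(2, c), Add(5, c))) = Mul(Rational(1, 5), Mul(2, c, Add(5, c))) = Mul(Rational(2, 5), c, Add(5, c)))
Function('O')(C, N) = Add(C, Pow(N, 2)) (Function('O')(C, N) = Add(Pow(N, 2), C) = Add(C, Pow(N, 2)))
Add(Add(Function('O')(-68, Function('T')(14)), -27493), 27447) = Add(Add(Add(-68, Pow(Mul(Rational(2, 5), 14, Add(5, 14)), 2)), -27493), 27447) = Add(Add(Add(-68, Pow(Mul(Rational(2, 5), 14, 19), 2)), -27493), 27447) = Add(Add(Add(-68, Pow(Rational(532, 5), 2)), -27493), 27447) = Add(Add(Add(-68, Rational(283024, 25)), -27493), 27447) = Add(Add(Rational(281324, 25), -27493), 27447) = Add(Rational(-406001, 25), 27447) = Rational(280174, 25)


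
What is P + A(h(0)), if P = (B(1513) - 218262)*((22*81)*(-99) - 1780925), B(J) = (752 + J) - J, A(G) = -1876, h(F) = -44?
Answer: 425741674054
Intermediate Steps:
B(J) = 752
P = 425741675930 (P = (752 - 218262)*((22*81)*(-99) - 1780925) = -217510*(1782*(-99) - 1780925) = -217510*(-176418 - 1780925) = -217510*(-1957343) = 425741675930)
P + A(h(0)) = 425741675930 - 1876 = 425741674054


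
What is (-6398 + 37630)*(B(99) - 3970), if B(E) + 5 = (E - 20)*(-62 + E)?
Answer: -32856064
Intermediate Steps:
B(E) = -5 + (-62 + E)*(-20 + E) (B(E) = -5 + (E - 20)*(-62 + E) = -5 + (-20 + E)*(-62 + E) = -5 + (-62 + E)*(-20 + E))
(-6398 + 37630)*(B(99) - 3970) = (-6398 + 37630)*((1235 + 99² - 82*99) - 3970) = 31232*((1235 + 9801 - 8118) - 3970) = 31232*(2918 - 3970) = 31232*(-1052) = -32856064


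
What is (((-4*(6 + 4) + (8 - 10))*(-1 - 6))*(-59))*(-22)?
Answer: 381612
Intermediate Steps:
(((-4*(6 + 4) + (8 - 10))*(-1 - 6))*(-59))*(-22) = (((-4*10 - 2)*(-7))*(-59))*(-22) = (((-40 - 2)*(-7))*(-59))*(-22) = (-42*(-7)*(-59))*(-22) = (294*(-59))*(-22) = -17346*(-22) = 381612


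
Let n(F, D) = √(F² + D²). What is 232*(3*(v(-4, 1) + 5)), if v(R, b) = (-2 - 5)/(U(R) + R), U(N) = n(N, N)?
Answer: 2262 - 1218*√2 ≈ 539.49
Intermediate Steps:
n(F, D) = √(D² + F²)
U(N) = √2*√(N²) (U(N) = √(N² + N²) = √(2*N²) = √2*√(N²))
v(R, b) = -7/(R + √2*√(R²)) (v(R, b) = (-2 - 5)/(√2*√(R²) + R) = -7/(R + √2*√(R²)))
232*(3*(v(-4, 1) + 5)) = 232*(3*(-7/(-4 + √2*√((-4)²)) + 5)) = 232*(3*(-7/(-4 + √2*√16) + 5)) = 232*(3*(-7/(-4 + √2*4) + 5)) = 232*(3*(-7/(-4 + 4*√2) + 5)) = 232*(3*(5 - 7/(-4 + 4*√2))) = 232*(15 - 21/(-4 + 4*√2)) = 3480 - 4872/(-4 + 4*√2)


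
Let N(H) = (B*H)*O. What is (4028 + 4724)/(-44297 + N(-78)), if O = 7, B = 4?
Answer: -8752/46481 ≈ -0.18829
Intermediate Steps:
N(H) = 28*H (N(H) = (4*H)*7 = 28*H)
(4028 + 4724)/(-44297 + N(-78)) = (4028 + 4724)/(-44297 + 28*(-78)) = 8752/(-44297 - 2184) = 8752/(-46481) = 8752*(-1/46481) = -8752/46481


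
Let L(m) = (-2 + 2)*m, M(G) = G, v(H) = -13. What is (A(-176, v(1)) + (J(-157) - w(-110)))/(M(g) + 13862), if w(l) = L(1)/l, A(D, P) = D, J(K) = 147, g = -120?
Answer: -29/13742 ≈ -0.0021103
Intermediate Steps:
L(m) = 0 (L(m) = 0*m = 0)
w(l) = 0 (w(l) = 0/l = 0)
(A(-176, v(1)) + (J(-157) - w(-110)))/(M(g) + 13862) = (-176 + (147 - 1*0))/(-120 + 13862) = (-176 + (147 + 0))/13742 = (-176 + 147)*(1/13742) = -29*1/13742 = -29/13742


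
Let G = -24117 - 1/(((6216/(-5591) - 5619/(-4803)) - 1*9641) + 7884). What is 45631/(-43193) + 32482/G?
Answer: -39371500970435881859/16382299636342056397 ≈ -2.4033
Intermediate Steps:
G = -379281356616629/15726722460 (G = -24117 - 1/(((6216*(-1/5591) - 5619*(-1/4803)) - 9641) + 7884) = -24117 - 1/(((-6216/5591 + 1873/1601) - 9641) + 7884) = -24117 - 1/((520127/8951191 - 9641) + 7884) = -24117 - 1/(-86297912304/8951191 + 7884) = -24117 - 1/(-15726722460/8951191) = -24117 - 1*(-8951191/15726722460) = -24117 + 8951191/15726722460 = -379281356616629/15726722460 ≈ -24117.)
45631/(-43193) + 32482/G = 45631/(-43193) + 32482/(-379281356616629/15726722460) = 45631*(-1/43193) + 32482*(-15726722460/379281356616629) = -45631/43193 - 510835398945720/379281356616629 = -39371500970435881859/16382299636342056397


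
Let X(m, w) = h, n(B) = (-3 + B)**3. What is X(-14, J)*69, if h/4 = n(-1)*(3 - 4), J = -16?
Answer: 17664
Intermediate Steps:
h = 256 (h = 4*((-3 - 1)**3*(3 - 4)) = 4*((-4)**3*(-1)) = 4*(-64*(-1)) = 4*64 = 256)
X(m, w) = 256
X(-14, J)*69 = 256*69 = 17664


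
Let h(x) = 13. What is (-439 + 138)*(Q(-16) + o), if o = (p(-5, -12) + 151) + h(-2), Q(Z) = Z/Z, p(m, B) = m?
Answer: -48160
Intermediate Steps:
Q(Z) = 1
o = 159 (o = (-5 + 151) + 13 = 146 + 13 = 159)
(-439 + 138)*(Q(-16) + o) = (-439 + 138)*(1 + 159) = -301*160 = -48160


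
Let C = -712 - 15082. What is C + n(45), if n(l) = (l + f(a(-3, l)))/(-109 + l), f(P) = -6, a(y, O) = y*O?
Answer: -1010855/64 ≈ -15795.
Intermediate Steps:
C = -15794
a(y, O) = O*y
n(l) = (-6 + l)/(-109 + l) (n(l) = (l - 6)/(-109 + l) = (-6 + l)/(-109 + l))
C + n(45) = -15794 + (-6 + 45)/(-109 + 45) = -15794 + 39/(-64) = -15794 - 1/64*39 = -15794 - 39/64 = -1010855/64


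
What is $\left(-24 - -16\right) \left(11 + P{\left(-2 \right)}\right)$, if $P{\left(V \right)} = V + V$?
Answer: $-56$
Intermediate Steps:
$P{\left(V \right)} = 2 V$
$\left(-24 - -16\right) \left(11 + P{\left(-2 \right)}\right) = \left(-24 - -16\right) \left(11 + 2 \left(-2\right)\right) = \left(-24 + 16\right) \left(11 - 4\right) = \left(-8\right) 7 = -56$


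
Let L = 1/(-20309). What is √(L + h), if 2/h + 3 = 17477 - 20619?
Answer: I*√2795221802215/63871805 ≈ 0.026176*I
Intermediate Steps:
h = -2/3145 (h = 2/(-3 + (17477 - 20619)) = 2/(-3 - 3142) = 2/(-3145) = 2*(-1/3145) = -2/3145 ≈ -0.00063593)
L = -1/20309 ≈ -4.9239e-5
√(L + h) = √(-1/20309 - 2/3145) = √(-43763/63871805) = I*√2795221802215/63871805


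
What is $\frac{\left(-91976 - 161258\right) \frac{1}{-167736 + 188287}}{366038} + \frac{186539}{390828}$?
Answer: $\frac{701565379214915}{1469991445942332} \approx 0.47726$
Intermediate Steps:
$\frac{\left(-91976 - 161258\right) \frac{1}{-167736 + 188287}}{366038} + \frac{186539}{390828} = - \frac{253234}{20551} \cdot \frac{1}{366038} + 186539 \cdot \frac{1}{390828} = \left(-253234\right) \frac{1}{20551} \cdot \frac{1}{366038} + \frac{186539}{390828} = \left(- \frac{253234}{20551}\right) \frac{1}{366038} + \frac{186539}{390828} = - \frac{126617}{3761223469} + \frac{186539}{390828} = \frac{701565379214915}{1469991445942332}$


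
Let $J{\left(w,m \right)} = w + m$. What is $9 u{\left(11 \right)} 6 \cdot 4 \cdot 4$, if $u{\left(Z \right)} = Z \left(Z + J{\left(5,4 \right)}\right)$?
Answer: $190080$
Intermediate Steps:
$J{\left(w,m \right)} = m + w$
$u{\left(Z \right)} = Z \left(9 + Z\right)$ ($u{\left(Z \right)} = Z \left(Z + \left(4 + 5\right)\right) = Z \left(Z + 9\right) = Z \left(9 + Z\right)$)
$9 u{\left(11 \right)} 6 \cdot 4 \cdot 4 = 9 \cdot 11 \left(9 + 11\right) 6 \cdot 4 \cdot 4 = 9 \cdot 11 \cdot 20 \cdot 24 \cdot 4 = 9 \cdot 220 \cdot 96 = 1980 \cdot 96 = 190080$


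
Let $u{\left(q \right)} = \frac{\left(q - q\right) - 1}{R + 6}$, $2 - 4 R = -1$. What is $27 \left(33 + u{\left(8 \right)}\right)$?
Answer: $887$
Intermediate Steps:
$R = \frac{3}{4}$ ($R = \frac{1}{2} - - \frac{1}{4} = \frac{1}{2} + \frac{1}{4} = \frac{3}{4} \approx 0.75$)
$u{\left(q \right)} = - \frac{4}{27}$ ($u{\left(q \right)} = \frac{\left(q - q\right) - 1}{\frac{3}{4} + 6} = \frac{0 - 1}{\frac{27}{4}} = \left(-1\right) \frac{4}{27} = - \frac{4}{27}$)
$27 \left(33 + u{\left(8 \right)}\right) = 27 \left(33 - \frac{4}{27}\right) = 27 \cdot \frac{887}{27} = 887$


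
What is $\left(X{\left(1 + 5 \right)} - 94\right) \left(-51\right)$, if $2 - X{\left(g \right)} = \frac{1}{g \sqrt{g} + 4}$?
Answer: $\frac{234549}{50} + \frac{153 \sqrt{6}}{100} \approx 4694.7$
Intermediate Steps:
$X{\left(g \right)} = 2 - \frac{1}{4 + g^{\frac{3}{2}}}$ ($X{\left(g \right)} = 2 - \frac{1}{g \sqrt{g} + 4} = 2 - \frac{1}{g^{\frac{3}{2}} + 4} = 2 - \frac{1}{4 + g^{\frac{3}{2}}}$)
$\left(X{\left(1 + 5 \right)} - 94\right) \left(-51\right) = \left(\frac{7 + 2 \left(1 + 5\right)^{\frac{3}{2}}}{4 + \left(1 + 5\right)^{\frac{3}{2}}} - 94\right) \left(-51\right) = \left(\frac{7 + 2 \cdot 6^{\frac{3}{2}}}{4 + 6^{\frac{3}{2}}} - 94\right) \left(-51\right) = \left(\frac{7 + 2 \cdot 6 \sqrt{6}}{4 + 6 \sqrt{6}} - 94\right) \left(-51\right) = \left(\frac{7 + 12 \sqrt{6}}{4 + 6 \sqrt{6}} - 94\right) \left(-51\right) = \left(-94 + \frac{7 + 12 \sqrt{6}}{4 + 6 \sqrt{6}}\right) \left(-51\right) = 4794 - \frac{51 \left(7 + 12 \sqrt{6}\right)}{4 + 6 \sqrt{6}}$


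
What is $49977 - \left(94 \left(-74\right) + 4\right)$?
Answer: $56929$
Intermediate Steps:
$49977 - \left(94 \left(-74\right) + 4\right) = 49977 - \left(-6956 + 4\right) = 49977 - -6952 = 49977 + 6952 = 56929$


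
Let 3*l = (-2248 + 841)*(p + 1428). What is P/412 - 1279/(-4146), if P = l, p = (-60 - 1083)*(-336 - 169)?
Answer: -562577870917/854076 ≈ -6.5870e+5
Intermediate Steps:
p = 577215 (p = -1143*(-505) = 577215)
l = -271383567 (l = ((-2248 + 841)*(577215 + 1428))/3 = (-1407*578643)/3 = (⅓)*(-814150701) = -271383567)
P = -271383567
P/412 - 1279/(-4146) = -271383567/412 - 1279/(-4146) = -271383567*1/412 - 1279*(-1/4146) = -271383567/412 + 1279/4146 = -562577870917/854076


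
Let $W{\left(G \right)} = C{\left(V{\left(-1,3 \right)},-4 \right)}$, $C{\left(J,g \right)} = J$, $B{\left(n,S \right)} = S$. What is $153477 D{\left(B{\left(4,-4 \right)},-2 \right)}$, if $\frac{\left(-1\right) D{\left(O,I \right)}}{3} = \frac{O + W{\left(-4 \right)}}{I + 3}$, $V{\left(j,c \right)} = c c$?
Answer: $-2302155$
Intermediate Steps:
$V{\left(j,c \right)} = c^{2}$
$W{\left(G \right)} = 9$ ($W{\left(G \right)} = 3^{2} = 9$)
$D{\left(O,I \right)} = - \frac{3 \left(9 + O\right)}{3 + I}$ ($D{\left(O,I \right)} = - 3 \frac{O + 9}{I + 3} = - 3 \frac{9 + O}{3 + I} = - \frac{3 \left(9 + O\right)}{3 + I}$)
$153477 D{\left(B{\left(4,-4 \right)},-2 \right)} = 153477 \frac{3 \left(-9 - -4\right)}{3 - 2} = 153477 \frac{3 \left(-9 + 4\right)}{1} = 153477 \cdot 3 \cdot 1 \left(-5\right) = 153477 \left(-15\right) = -2302155$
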